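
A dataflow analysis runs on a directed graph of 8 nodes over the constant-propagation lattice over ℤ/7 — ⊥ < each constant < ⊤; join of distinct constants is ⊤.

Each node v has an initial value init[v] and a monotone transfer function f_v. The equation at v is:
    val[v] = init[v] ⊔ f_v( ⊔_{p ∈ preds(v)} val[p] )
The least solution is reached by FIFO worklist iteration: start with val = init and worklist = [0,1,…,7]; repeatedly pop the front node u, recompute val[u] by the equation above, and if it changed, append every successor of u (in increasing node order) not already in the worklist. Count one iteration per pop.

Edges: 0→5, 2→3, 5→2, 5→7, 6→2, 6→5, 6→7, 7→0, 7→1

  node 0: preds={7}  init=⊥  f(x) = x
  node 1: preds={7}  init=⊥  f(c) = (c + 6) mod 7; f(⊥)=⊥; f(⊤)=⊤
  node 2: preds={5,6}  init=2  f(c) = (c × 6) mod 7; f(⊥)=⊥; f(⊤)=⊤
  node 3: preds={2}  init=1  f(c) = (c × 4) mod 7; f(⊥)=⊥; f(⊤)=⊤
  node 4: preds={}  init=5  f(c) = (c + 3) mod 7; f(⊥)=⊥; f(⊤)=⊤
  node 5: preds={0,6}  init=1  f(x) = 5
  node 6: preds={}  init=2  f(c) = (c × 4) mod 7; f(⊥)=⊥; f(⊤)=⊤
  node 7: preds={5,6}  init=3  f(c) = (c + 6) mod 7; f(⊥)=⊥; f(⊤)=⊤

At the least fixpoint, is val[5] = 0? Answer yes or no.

no

Iteration log — 12 steps:
  step 1. node 0  ⊔preds=3  new=3  old=⊥  +wl: 
  step 2. node 1  ⊔preds=3  new=2  old=⊥  +wl: 
  step 3. node 2  ⊔preds=⊤  new=⊤  old=2  +wl: 
  step 4. node 3  ⊔preds=⊤  new=⊤  old=1  +wl: 
  step 5. node 4  ⊔preds=⊥  new=5  stable
  step 6. node 5  ⊔preds=⊤  new=⊤  old=1  +wl: 2
  step 7. node 6  ⊔preds=⊥  new=2  stable
  step 8. node 7  ⊔preds=⊤  new=⊤  old=3  +wl: 0,1
  step 9. node 2  ⊔preds=⊤  new=⊤  stable
  step 10. node 0  ⊔preds=⊤  new=⊤  old=3  +wl: 5
  step 11. node 1  ⊔preds=⊤  new=⊤  old=2  +wl: 
  step 12. node 5  ⊔preds=⊤  new=⊤  stable

Least fixpoint reached:
  node 0: ⊤
  node 1: ⊤
  node 2: ⊤
  node 3: ⊤
  node 4: 5
  node 5: ⊤
  node 6: 2
  node 7: ⊤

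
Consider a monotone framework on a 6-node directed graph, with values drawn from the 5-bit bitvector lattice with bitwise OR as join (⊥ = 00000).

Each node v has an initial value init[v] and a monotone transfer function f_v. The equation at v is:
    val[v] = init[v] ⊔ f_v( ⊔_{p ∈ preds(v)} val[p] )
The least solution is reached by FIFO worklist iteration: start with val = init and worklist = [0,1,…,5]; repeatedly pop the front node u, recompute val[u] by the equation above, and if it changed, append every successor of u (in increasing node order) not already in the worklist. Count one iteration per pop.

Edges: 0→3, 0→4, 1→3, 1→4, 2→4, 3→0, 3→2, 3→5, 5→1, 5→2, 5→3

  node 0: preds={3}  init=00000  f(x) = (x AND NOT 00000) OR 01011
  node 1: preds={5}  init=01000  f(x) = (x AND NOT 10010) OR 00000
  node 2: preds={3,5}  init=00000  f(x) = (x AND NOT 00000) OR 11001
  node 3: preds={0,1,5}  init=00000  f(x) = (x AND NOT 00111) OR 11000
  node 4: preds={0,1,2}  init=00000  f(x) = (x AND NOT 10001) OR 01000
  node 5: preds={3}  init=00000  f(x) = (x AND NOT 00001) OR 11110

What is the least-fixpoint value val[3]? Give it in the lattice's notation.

11000

Worklist (11 pops):
  #1 pop 0: in=00000 → 01011 (was 00000); enqueue []
  #2 pop 1: in=00000 → 01000 (no change)
  #3 pop 2: in=00000 → 11001 (was 00000); enqueue []
  #4 pop 3: in=01011 → 11000 (was 00000); enqueue [0,2]
  #5 pop 4: in=11011 → 01010 (was 00000); enqueue []
  #6 pop 5: in=11000 → 11110 (was 00000); enqueue [1,3]
  #7 pop 0: in=11000 → 11011 (was 01011); enqueue [4]
  #8 pop 2: in=11110 → 11111 (was 11001); enqueue []
  #9 pop 1: in=11110 → 01100 (was 01000); enqueue []
  #10 pop 3: in=11111 → 11000 (no change)
  #11 pop 4: in=11111 → 01110 (was 01010); enqueue []

Fixpoint:
  val[0] = 11011
  val[1] = 01100
  val[2] = 11111
  val[3] = 11000
  val[4] = 01110
  val[5] = 11110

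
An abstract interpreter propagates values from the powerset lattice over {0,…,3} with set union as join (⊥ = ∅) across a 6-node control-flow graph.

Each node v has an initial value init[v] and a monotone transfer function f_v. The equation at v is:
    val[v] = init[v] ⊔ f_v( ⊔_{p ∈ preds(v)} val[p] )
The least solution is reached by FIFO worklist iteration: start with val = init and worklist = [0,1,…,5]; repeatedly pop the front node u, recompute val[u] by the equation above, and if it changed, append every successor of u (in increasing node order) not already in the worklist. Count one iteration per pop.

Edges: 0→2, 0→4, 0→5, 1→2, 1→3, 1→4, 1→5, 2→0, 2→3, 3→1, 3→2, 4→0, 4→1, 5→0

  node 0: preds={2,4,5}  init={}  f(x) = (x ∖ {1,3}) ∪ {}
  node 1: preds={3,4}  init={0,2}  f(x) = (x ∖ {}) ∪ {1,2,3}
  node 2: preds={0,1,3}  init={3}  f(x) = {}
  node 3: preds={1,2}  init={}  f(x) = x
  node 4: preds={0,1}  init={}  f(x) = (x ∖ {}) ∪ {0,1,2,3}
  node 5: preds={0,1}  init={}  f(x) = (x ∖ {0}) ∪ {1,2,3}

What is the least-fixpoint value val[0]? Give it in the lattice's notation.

{0,2}

Iteration log — 12 steps:
  step 1. node 0  ⊔preds={3}  new={}  stable
  step 2. node 1  ⊔preds={}  new={0,1,2,3}  old={0,2}  +wl: 
  step 3. node 2  ⊔preds={0,1,2,3}  new={3}  stable
  step 4. node 3  ⊔preds={0,1,2,3}  new={0,1,2,3}  old={}  +wl: 1,2
  step 5. node 4  ⊔preds={0,1,2,3}  new={0,1,2,3}  old={}  +wl: 0
  step 6. node 5  ⊔preds={0,1,2,3}  new={1,2,3}  old={}  +wl: 
  step 7. node 1  ⊔preds={0,1,2,3}  new={0,1,2,3}  stable
  step 8. node 2  ⊔preds={0,1,2,3}  new={3}  stable
  step 9. node 0  ⊔preds={0,1,2,3}  new={0,2}  old={}  +wl: 2,4,5
  step 10. node 2  ⊔preds={0,1,2,3}  new={3}  stable
  step 11. node 4  ⊔preds={0,1,2,3}  new={0,1,2,3}  stable
  step 12. node 5  ⊔preds={0,1,2,3}  new={1,2,3}  stable

Least fixpoint reached:
  node 0: {0,2}
  node 1: {0,1,2,3}
  node 2: {3}
  node 3: {0,1,2,3}
  node 4: {0,1,2,3}
  node 5: {1,2,3}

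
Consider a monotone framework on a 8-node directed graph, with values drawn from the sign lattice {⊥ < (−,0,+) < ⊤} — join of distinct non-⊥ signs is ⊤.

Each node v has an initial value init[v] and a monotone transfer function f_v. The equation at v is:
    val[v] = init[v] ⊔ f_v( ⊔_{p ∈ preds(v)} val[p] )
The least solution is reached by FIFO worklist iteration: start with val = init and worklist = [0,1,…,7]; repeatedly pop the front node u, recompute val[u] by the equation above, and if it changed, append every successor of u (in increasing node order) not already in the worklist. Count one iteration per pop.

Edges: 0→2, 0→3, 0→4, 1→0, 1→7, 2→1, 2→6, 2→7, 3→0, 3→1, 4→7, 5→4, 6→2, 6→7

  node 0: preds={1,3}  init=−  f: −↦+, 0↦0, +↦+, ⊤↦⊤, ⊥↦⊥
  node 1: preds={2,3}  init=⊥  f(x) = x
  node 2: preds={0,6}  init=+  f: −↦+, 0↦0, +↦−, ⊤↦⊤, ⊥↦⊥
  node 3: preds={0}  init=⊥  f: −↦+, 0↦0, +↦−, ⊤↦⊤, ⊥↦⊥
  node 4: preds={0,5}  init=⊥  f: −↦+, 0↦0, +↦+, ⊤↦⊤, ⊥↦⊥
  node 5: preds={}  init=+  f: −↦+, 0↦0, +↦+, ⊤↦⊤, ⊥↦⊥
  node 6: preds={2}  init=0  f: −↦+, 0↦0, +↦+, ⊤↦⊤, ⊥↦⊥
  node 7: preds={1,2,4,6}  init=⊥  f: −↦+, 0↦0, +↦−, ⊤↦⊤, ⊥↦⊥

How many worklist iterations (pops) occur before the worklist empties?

Trace (16 dequeues):
  [1] u=0 | in ⊥ | out − | ==
  [2] u=1 | in + | out + | prev ⊥ | push {0}
  [3] u=2 | in ⊤ | out ⊤ | prev + | push {1}
  [4] u=3 | in − | out + | prev ⊥ | push {}
  [5] u=4 | in ⊤ | out ⊤ | prev ⊥ | push {}
  [6] u=5 | in ⊥ | out + | ==
  [7] u=6 | in ⊤ | out ⊤ | prev 0 | push {2}
  [8] u=7 | in ⊤ | out ⊤ | prev ⊥ | push {}
  [9] u=0 | in + | out ⊤ | prev − | push {3,4}
  [10] u=1 | in ⊤ | out ⊤ | prev + | push {0,7}
  [11] u=2 | in ⊤ | out ⊤ | ==
  [12] u=3 | in ⊤ | out ⊤ | prev + | push {1}
  [13] u=4 | in ⊤ | out ⊤ | ==
  [14] u=0 | in ⊤ | out ⊤ | ==
  [15] u=7 | in ⊤ | out ⊤ | ==
  [16] u=1 | in ⊤ | out ⊤ | ==

Converged values:
  [0] ⊤
  [1] ⊤
  [2] ⊤
  [3] ⊤
  [4] ⊤
  [5] +
  [6] ⊤
  [7] ⊤

16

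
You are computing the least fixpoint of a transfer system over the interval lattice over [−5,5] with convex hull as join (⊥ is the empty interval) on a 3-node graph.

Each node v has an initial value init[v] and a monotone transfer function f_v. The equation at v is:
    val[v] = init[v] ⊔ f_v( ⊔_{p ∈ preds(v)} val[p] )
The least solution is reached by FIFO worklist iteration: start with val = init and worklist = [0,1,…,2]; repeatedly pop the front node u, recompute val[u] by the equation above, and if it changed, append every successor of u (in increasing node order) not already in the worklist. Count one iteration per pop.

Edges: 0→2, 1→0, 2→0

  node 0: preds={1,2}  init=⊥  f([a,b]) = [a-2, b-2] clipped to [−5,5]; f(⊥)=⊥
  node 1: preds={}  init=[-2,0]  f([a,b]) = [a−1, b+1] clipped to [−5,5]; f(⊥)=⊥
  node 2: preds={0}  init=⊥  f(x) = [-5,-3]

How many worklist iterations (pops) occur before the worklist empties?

5

Trace (5 dequeues):
  [1] u=0 | in [-2,0] | out [-4,-2] | prev ⊥ | push {}
  [2] u=1 | in ⊥ | out [-2,0] | ==
  [3] u=2 | in [-4,-2] | out [-5,-3] | prev ⊥ | push {0}
  [4] u=0 | in [-5,0] | out [-5,-2] | prev [-4,-2] | push {2}
  [5] u=2 | in [-5,-2] | out [-5,-3] | ==

Converged values:
  [0] [-5,-2]
  [1] [-2,0]
  [2] [-5,-3]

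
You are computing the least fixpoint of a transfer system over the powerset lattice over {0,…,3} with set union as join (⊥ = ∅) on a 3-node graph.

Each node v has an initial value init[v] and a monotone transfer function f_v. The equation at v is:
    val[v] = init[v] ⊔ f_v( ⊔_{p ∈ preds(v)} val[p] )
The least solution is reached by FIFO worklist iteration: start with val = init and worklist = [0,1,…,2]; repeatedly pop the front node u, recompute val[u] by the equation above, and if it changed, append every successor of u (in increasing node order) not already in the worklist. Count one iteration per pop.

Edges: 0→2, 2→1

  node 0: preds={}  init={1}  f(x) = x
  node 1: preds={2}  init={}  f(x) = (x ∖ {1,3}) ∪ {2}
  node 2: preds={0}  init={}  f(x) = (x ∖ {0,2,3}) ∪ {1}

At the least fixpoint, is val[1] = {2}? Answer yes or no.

yes

Iteration log — 4 steps:
  step 1. node 0  ⊔preds={}  new={1}  stable
  step 2. node 1  ⊔preds={}  new={2}  old={}  +wl: 
  step 3. node 2  ⊔preds={1}  new={1}  old={}  +wl: 1
  step 4. node 1  ⊔preds={1}  new={2}  stable

Least fixpoint reached:
  node 0: {1}
  node 1: {2}
  node 2: {1}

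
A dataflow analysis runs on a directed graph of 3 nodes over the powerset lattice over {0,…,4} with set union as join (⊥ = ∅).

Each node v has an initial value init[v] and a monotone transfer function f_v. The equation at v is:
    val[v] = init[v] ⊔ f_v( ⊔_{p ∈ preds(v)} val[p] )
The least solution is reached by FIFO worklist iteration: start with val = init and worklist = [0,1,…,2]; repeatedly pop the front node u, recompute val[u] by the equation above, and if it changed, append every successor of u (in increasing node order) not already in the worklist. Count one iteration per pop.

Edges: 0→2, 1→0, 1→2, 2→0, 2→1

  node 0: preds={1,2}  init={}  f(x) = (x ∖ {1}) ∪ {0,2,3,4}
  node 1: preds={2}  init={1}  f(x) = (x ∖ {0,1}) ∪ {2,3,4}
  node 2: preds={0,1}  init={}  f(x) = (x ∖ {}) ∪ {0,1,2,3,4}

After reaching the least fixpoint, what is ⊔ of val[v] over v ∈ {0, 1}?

Worklist (5 pops):
  #1 pop 0: in={1} → {0,2,3,4} (was {}); enqueue []
  #2 pop 1: in={} → {1,2,3,4} (was {1}); enqueue [0]
  #3 pop 2: in={0,1,2,3,4} → {0,1,2,3,4} (was {}); enqueue [1]
  #4 pop 0: in={0,1,2,3,4} → {0,2,3,4} (no change)
  #5 pop 1: in={0,1,2,3,4} → {1,2,3,4} (no change)

Fixpoint:
  val[0] = {0,2,3,4}
  val[1] = {1,2,3,4}
  val[2] = {0,1,2,3,4}

{0,1,2,3,4}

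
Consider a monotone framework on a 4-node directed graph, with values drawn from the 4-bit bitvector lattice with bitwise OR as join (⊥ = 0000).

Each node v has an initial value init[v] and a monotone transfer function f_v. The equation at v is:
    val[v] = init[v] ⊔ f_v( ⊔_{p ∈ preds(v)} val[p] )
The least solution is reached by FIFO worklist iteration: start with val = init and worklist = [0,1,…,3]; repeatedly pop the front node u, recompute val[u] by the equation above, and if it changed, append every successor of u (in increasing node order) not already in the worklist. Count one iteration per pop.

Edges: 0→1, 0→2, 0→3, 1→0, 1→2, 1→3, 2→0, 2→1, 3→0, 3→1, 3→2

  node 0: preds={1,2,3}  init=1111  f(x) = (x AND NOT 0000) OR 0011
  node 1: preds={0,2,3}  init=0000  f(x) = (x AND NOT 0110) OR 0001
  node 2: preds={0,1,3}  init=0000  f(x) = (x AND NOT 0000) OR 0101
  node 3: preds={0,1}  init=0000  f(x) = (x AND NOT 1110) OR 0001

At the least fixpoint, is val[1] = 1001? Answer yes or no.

Iteration log — 7 steps:
  step 1. node 0  ⊔preds=0000  new=1111  stable
  step 2. node 1  ⊔preds=1111  new=1001  old=0000  +wl: 0
  step 3. node 2  ⊔preds=1111  new=1111  old=0000  +wl: 1
  step 4. node 3  ⊔preds=1111  new=0001  old=0000  +wl: 2
  step 5. node 0  ⊔preds=1111  new=1111  stable
  step 6. node 1  ⊔preds=1111  new=1001  stable
  step 7. node 2  ⊔preds=1111  new=1111  stable

Least fixpoint reached:
  node 0: 1111
  node 1: 1001
  node 2: 1111
  node 3: 0001

yes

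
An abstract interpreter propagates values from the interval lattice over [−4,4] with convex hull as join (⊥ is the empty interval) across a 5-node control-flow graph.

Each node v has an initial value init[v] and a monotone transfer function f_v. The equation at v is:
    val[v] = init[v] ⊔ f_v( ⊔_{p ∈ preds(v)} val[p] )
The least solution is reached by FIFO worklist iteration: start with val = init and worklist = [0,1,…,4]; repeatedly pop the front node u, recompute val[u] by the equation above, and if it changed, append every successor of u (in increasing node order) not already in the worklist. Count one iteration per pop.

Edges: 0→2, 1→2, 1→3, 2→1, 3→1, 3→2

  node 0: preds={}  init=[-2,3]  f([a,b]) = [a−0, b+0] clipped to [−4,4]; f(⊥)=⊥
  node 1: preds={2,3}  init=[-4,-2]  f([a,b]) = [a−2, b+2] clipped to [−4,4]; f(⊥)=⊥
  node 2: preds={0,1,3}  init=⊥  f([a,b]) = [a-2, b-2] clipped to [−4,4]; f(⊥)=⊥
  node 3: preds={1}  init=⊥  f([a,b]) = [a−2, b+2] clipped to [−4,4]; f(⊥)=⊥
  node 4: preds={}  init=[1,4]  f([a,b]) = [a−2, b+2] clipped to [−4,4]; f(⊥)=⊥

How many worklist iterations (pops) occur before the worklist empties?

12

Iteration log — 12 steps:
  step 1. node 0  ⊔preds=⊥  new=[-2,3]  stable
  step 2. node 1  ⊔preds=⊥  new=[-4,-2]  stable
  step 3. node 2  ⊔preds=[-4,3]  new=[-4,1]  old=⊥  +wl: 1
  step 4. node 3  ⊔preds=[-4,-2]  new=[-4,0]  old=⊥  +wl: 2
  step 5. node 4  ⊔preds=⊥  new=[1,4]  stable
  step 6. node 1  ⊔preds=[-4,1]  new=[-4,3]  old=[-4,-2]  +wl: 3
  step 7. node 2  ⊔preds=[-4,3]  new=[-4,1]  stable
  step 8. node 3  ⊔preds=[-4,3]  new=[-4,4]  old=[-4,0]  +wl: 1,2
  step 9. node 1  ⊔preds=[-4,4]  new=[-4,4]  old=[-4,3]  +wl: 3
  step 10. node 2  ⊔preds=[-4,4]  new=[-4,2]  old=[-4,1]  +wl: 1
  step 11. node 3  ⊔preds=[-4,4]  new=[-4,4]  stable
  step 12. node 1  ⊔preds=[-4,4]  new=[-4,4]  stable

Least fixpoint reached:
  node 0: [-2,3]
  node 1: [-4,4]
  node 2: [-4,2]
  node 3: [-4,4]
  node 4: [1,4]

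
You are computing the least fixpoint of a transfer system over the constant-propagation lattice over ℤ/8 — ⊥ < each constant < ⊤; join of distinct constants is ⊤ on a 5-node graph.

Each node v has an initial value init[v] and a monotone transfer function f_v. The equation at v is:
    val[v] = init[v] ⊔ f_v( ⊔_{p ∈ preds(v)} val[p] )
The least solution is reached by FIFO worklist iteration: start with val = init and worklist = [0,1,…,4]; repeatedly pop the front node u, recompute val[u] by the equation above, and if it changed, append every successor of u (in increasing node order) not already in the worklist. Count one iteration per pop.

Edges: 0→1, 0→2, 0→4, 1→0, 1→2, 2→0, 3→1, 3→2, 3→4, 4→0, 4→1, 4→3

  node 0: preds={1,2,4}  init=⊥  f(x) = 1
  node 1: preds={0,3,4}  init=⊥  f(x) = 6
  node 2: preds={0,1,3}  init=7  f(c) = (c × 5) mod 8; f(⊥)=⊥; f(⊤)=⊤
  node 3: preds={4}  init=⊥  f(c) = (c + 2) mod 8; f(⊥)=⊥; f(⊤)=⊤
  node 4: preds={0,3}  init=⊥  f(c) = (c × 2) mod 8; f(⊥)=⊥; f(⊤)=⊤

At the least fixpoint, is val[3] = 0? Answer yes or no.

Iteration log — 17 steps:
  step 1. node 0  ⊔preds=7  new=1  old=⊥  +wl: 
  step 2. node 1  ⊔preds=1  new=6  old=⊥  +wl: 0
  step 3. node 2  ⊔preds=⊤  new=⊤  old=7  +wl: 
  step 4. node 3  ⊔preds=⊥  new=⊥  stable
  step 5. node 4  ⊔preds=1  new=2  old=⊥  +wl: 1,3
  step 6. node 0  ⊔preds=⊤  new=1  stable
  step 7. node 1  ⊔preds=⊤  new=6  stable
  step 8. node 3  ⊔preds=2  new=4  old=⊥  +wl: 1,2,4
  step 9. node 1  ⊔preds=⊤  new=6  stable
  step 10. node 2  ⊔preds=⊤  new=⊤  stable
  step 11. node 4  ⊔preds=⊤  new=⊤  old=2  +wl: 0,1,3
  step 12. node 0  ⊔preds=⊤  new=1  stable
  step 13. node 1  ⊔preds=⊤  new=6  stable
  step 14. node 3  ⊔preds=⊤  new=⊤  old=4  +wl: 1,2,4
  step 15. node 1  ⊔preds=⊤  new=6  stable
  step 16. node 2  ⊔preds=⊤  new=⊤  stable
  step 17. node 4  ⊔preds=⊤  new=⊤  stable

Least fixpoint reached:
  node 0: 1
  node 1: 6
  node 2: ⊤
  node 3: ⊤
  node 4: ⊤

no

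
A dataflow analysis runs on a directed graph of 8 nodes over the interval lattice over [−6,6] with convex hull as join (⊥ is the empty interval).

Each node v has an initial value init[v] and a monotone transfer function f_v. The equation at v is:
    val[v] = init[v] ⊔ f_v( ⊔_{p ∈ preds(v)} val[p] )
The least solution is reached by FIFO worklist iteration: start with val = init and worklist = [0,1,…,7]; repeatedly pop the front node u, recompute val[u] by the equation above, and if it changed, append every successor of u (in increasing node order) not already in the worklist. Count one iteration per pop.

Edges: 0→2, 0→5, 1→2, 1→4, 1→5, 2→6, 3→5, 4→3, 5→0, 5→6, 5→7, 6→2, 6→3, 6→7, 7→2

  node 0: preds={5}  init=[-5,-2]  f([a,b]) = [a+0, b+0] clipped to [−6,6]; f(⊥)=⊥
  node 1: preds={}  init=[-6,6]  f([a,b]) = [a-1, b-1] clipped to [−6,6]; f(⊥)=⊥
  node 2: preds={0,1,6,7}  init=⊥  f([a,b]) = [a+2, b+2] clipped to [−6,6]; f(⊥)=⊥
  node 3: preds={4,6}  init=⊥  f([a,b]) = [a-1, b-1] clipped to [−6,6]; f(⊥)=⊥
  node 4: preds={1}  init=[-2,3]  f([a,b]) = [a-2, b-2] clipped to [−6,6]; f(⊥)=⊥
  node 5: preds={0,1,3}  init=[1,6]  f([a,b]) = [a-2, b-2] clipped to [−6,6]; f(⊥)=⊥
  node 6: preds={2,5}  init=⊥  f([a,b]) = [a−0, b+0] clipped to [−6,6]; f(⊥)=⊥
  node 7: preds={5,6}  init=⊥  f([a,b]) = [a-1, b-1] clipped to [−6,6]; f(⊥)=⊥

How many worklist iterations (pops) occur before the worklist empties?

Trace (12 dequeues):
  [1] u=0 | in [1,6] | out [-5,6] | prev [-5,-2] | push {}
  [2] u=1 | in ⊥ | out [-6,6] | ==
  [3] u=2 | in [-6,6] | out [-4,6] | prev ⊥ | push {}
  [4] u=3 | in [-2,3] | out [-3,2] | prev ⊥ | push {}
  [5] u=4 | in [-6,6] | out [-6,4] | prev [-2,3] | push {3}
  [6] u=5 | in [-6,6] | out [-6,6] | prev [1,6] | push {0}
  [7] u=6 | in [-6,6] | out [-6,6] | prev ⊥ | push {2}
  [8] u=7 | in [-6,6] | out [-6,5] | prev ⊥ | push {}
  [9] u=3 | in [-6,6] | out [-6,5] | prev [-3,2] | push {5}
  [10] u=0 | in [-6,6] | out [-6,6] | prev [-5,6] | push {}
  [11] u=2 | in [-6,6] | out [-4,6] | ==
  [12] u=5 | in [-6,6] | out [-6,6] | ==

Converged values:
  [0] [-6,6]
  [1] [-6,6]
  [2] [-4,6]
  [3] [-6,5]
  [4] [-6,4]
  [5] [-6,6]
  [6] [-6,6]
  [7] [-6,5]

12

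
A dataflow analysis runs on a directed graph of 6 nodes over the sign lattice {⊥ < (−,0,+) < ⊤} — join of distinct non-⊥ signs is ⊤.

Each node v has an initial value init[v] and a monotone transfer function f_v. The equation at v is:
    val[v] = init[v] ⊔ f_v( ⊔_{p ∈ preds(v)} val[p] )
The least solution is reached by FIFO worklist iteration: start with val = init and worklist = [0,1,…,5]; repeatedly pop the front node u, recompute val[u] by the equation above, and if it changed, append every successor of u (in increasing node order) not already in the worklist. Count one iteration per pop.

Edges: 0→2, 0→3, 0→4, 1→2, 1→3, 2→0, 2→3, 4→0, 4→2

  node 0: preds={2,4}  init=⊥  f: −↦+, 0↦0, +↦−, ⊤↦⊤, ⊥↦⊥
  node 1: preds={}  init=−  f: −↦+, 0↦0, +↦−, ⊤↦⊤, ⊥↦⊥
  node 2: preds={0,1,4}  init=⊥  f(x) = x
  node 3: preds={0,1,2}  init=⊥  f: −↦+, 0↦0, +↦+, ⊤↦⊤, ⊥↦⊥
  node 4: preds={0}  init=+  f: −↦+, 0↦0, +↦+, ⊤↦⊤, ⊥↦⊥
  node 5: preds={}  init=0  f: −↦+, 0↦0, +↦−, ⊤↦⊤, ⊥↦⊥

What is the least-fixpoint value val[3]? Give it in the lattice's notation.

⊤

Iteration log — 12 steps:
  step 1. node 0  ⊔preds=+  new=−  old=⊥  +wl: 
  step 2. node 1  ⊔preds=⊥  new=−  stable
  step 3. node 2  ⊔preds=⊤  new=⊤  old=⊥  +wl: 0
  step 4. node 3  ⊔preds=⊤  new=⊤  old=⊥  +wl: 
  step 5. node 4  ⊔preds=−  new=+  stable
  step 6. node 5  ⊔preds=⊥  new=0  stable
  step 7. node 0  ⊔preds=⊤  new=⊤  old=−  +wl: 2,3,4
  step 8. node 2  ⊔preds=⊤  new=⊤  stable
  step 9. node 3  ⊔preds=⊤  new=⊤  stable
  step 10. node 4  ⊔preds=⊤  new=⊤  old=+  +wl: 0,2
  step 11. node 0  ⊔preds=⊤  new=⊤  stable
  step 12. node 2  ⊔preds=⊤  new=⊤  stable

Least fixpoint reached:
  node 0: ⊤
  node 1: −
  node 2: ⊤
  node 3: ⊤
  node 4: ⊤
  node 5: 0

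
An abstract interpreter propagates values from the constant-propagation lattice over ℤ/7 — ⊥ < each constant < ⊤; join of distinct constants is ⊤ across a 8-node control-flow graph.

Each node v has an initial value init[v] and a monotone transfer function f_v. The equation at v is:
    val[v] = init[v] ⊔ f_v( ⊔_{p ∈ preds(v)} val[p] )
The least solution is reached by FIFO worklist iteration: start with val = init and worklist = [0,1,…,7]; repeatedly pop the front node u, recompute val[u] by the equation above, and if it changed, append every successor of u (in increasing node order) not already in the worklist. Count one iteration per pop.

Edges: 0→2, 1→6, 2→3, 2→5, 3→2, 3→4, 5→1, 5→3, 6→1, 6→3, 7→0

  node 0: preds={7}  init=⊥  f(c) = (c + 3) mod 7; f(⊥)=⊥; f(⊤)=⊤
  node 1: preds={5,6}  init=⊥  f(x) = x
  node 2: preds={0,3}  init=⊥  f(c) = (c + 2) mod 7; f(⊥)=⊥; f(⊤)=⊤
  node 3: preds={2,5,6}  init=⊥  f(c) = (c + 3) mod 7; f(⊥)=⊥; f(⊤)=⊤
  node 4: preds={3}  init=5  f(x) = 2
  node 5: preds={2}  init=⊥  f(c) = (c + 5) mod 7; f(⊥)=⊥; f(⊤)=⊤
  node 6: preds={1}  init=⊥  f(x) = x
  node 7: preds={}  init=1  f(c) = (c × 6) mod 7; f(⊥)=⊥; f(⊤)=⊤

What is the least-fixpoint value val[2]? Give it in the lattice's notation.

⊤

Worklist (20 pops):
  #1 pop 0: in=1 → 4 (was ⊥); enqueue []
  #2 pop 1: in=⊥ → ⊥ (no change)
  #3 pop 2: in=4 → 6 (was ⊥); enqueue []
  #4 pop 3: in=6 → 2 (was ⊥); enqueue [2]
  #5 pop 4: in=2 → ⊤ (was 5); enqueue []
  #6 pop 5: in=6 → 4 (was ⊥); enqueue [1,3]
  #7 pop 6: in=⊥ → ⊥ (no change)
  #8 pop 7: in=⊥ → 1 (no change)
  #9 pop 2: in=⊤ → ⊤ (was 6); enqueue [5]
  #10 pop 1: in=4 → 4 (was ⊥); enqueue [6]
  #11 pop 3: in=⊤ → ⊤ (was 2); enqueue [2,4]
  #12 pop 5: in=⊤ → ⊤ (was 4); enqueue [1,3]
  #13 pop 6: in=4 → 4 (was ⊥); enqueue []
  #14 pop 2: in=⊤ → ⊤ (no change)
  #15 pop 4: in=⊤ → ⊤ (no change)
  #16 pop 1: in=⊤ → ⊤ (was 4); enqueue [6]
  #17 pop 3: in=⊤ → ⊤ (no change)
  #18 pop 6: in=⊤ → ⊤ (was 4); enqueue [1,3]
  #19 pop 1: in=⊤ → ⊤ (no change)
  #20 pop 3: in=⊤ → ⊤ (no change)

Fixpoint:
  val[0] = 4
  val[1] = ⊤
  val[2] = ⊤
  val[3] = ⊤
  val[4] = ⊤
  val[5] = ⊤
  val[6] = ⊤
  val[7] = 1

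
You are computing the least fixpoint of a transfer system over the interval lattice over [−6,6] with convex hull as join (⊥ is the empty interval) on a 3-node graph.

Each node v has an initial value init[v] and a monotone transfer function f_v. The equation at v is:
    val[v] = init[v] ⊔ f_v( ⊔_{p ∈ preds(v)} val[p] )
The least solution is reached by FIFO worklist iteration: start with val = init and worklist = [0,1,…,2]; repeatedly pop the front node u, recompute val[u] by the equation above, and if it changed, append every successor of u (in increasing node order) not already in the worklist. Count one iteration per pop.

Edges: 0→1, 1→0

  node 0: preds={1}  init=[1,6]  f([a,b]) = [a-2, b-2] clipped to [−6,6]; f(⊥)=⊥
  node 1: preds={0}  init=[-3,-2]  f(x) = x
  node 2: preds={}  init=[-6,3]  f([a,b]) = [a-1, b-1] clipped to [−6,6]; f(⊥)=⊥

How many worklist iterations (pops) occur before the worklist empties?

6

Worklist (6 pops):
  #1 pop 0: in=[-3,-2] → [-5,6] (was [1,6]); enqueue []
  #2 pop 1: in=[-5,6] → [-5,6] (was [-3,-2]); enqueue [0]
  #3 pop 2: in=⊥ → [-6,3] (no change)
  #4 pop 0: in=[-5,6] → [-6,6] (was [-5,6]); enqueue [1]
  #5 pop 1: in=[-6,6] → [-6,6] (was [-5,6]); enqueue [0]
  #6 pop 0: in=[-6,6] → [-6,6] (no change)

Fixpoint:
  val[0] = [-6,6]
  val[1] = [-6,6]
  val[2] = [-6,3]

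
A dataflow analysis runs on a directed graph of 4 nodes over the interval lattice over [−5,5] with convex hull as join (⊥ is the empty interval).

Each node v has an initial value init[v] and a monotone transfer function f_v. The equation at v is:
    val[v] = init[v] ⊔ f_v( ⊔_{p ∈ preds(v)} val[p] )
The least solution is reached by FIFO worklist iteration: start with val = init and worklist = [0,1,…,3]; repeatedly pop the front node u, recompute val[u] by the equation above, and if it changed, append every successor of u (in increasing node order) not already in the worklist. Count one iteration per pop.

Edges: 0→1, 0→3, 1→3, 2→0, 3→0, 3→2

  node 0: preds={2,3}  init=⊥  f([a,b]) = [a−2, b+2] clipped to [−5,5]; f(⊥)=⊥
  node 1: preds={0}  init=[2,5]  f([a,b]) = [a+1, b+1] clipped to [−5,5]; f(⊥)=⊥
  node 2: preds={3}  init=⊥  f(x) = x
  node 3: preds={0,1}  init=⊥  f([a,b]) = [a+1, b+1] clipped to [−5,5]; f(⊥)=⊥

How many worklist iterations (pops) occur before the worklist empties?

Iteration log — 35 steps:
  step 1. node 0  ⊔preds=⊥  new=⊥  stable
  step 2. node 1  ⊔preds=⊥  new=[2,5]  stable
  step 3. node 2  ⊔preds=⊥  new=⊥  stable
  step 4. node 3  ⊔preds=[2,5]  new=[3,5]  old=⊥  +wl: 0,2
  step 5. node 0  ⊔preds=[3,5]  new=[1,5]  old=⊥  +wl: 1,3
  step 6. node 2  ⊔preds=[3,5]  new=[3,5]  old=⊥  +wl: 0
  step 7. node 1  ⊔preds=[1,5]  new=[2,5]  stable
  step 8. node 3  ⊔preds=[1,5]  new=[2,5]  old=[3,5]  +wl: 2
  step 9. node 0  ⊔preds=[2,5]  new=[0,5]  old=[1,5]  +wl: 1,3
  step 10. node 2  ⊔preds=[2,5]  new=[2,5]  old=[3,5]  +wl: 0
  step 11. node 1  ⊔preds=[0,5]  new=[1,5]  old=[2,5]  +wl: 
  step 12. node 3  ⊔preds=[0,5]  new=[1,5]  old=[2,5]  +wl: 2
  step 13. node 0  ⊔preds=[1,5]  new=[-1,5]  old=[0,5]  +wl: 1,3
  step 14. node 2  ⊔preds=[1,5]  new=[1,5]  old=[2,5]  +wl: 0
  step 15. node 1  ⊔preds=[-1,5]  new=[0,5]  old=[1,5]  +wl: 
  step 16. node 3  ⊔preds=[-1,5]  new=[0,5]  old=[1,5]  +wl: 2
  step 17. node 0  ⊔preds=[0,5]  new=[-2,5]  old=[-1,5]  +wl: 1,3
  step 18. node 2  ⊔preds=[0,5]  new=[0,5]  old=[1,5]  +wl: 0
  step 19. node 1  ⊔preds=[-2,5]  new=[-1,5]  old=[0,5]  +wl: 
  step 20. node 3  ⊔preds=[-2,5]  new=[-1,5]  old=[0,5]  +wl: 2
  step 21. node 0  ⊔preds=[-1,5]  new=[-3,5]  old=[-2,5]  +wl: 1,3
  step 22. node 2  ⊔preds=[-1,5]  new=[-1,5]  old=[0,5]  +wl: 0
  step 23. node 1  ⊔preds=[-3,5]  new=[-2,5]  old=[-1,5]  +wl: 
  step 24. node 3  ⊔preds=[-3,5]  new=[-2,5]  old=[-1,5]  +wl: 2
  step 25. node 0  ⊔preds=[-2,5]  new=[-4,5]  old=[-3,5]  +wl: 1,3
  step 26. node 2  ⊔preds=[-2,5]  new=[-2,5]  old=[-1,5]  +wl: 0
  step 27. node 1  ⊔preds=[-4,5]  new=[-3,5]  old=[-2,5]  +wl: 
  step 28. node 3  ⊔preds=[-4,5]  new=[-3,5]  old=[-2,5]  +wl: 2
  step 29. node 0  ⊔preds=[-3,5]  new=[-5,5]  old=[-4,5]  +wl: 1,3
  step 30. node 2  ⊔preds=[-3,5]  new=[-3,5]  old=[-2,5]  +wl: 0
  step 31. node 1  ⊔preds=[-5,5]  new=[-4,5]  old=[-3,5]  +wl: 
  step 32. node 3  ⊔preds=[-5,5]  new=[-4,5]  old=[-3,5]  +wl: 2
  step 33. node 0  ⊔preds=[-4,5]  new=[-5,5]  stable
  step 34. node 2  ⊔preds=[-4,5]  new=[-4,5]  old=[-3,5]  +wl: 0
  step 35. node 0  ⊔preds=[-4,5]  new=[-5,5]  stable

Least fixpoint reached:
  node 0: [-5,5]
  node 1: [-4,5]
  node 2: [-4,5]
  node 3: [-4,5]

35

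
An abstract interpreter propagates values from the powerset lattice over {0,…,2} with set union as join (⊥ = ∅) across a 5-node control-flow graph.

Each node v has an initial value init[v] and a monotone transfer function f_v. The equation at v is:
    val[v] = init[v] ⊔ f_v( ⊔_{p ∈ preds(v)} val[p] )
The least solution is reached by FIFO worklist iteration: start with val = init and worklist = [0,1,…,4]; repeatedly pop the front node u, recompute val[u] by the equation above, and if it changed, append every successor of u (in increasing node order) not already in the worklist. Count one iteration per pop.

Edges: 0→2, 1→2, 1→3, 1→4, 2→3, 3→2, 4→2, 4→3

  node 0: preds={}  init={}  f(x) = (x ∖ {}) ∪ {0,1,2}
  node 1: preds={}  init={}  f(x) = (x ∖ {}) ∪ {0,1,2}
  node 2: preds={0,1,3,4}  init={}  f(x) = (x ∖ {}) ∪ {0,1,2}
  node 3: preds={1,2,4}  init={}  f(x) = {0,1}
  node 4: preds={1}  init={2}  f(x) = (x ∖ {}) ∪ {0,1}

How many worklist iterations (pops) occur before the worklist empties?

Worklist (7 pops):
  #1 pop 0: in={} → {0,1,2} (was {}); enqueue []
  #2 pop 1: in={} → {0,1,2} (was {}); enqueue []
  #3 pop 2: in={0,1,2} → {0,1,2} (was {}); enqueue []
  #4 pop 3: in={0,1,2} → {0,1} (was {}); enqueue [2]
  #5 pop 4: in={0,1,2} → {0,1,2} (was {2}); enqueue [3]
  #6 pop 2: in={0,1,2} → {0,1,2} (no change)
  #7 pop 3: in={0,1,2} → {0,1} (no change)

Fixpoint:
  val[0] = {0,1,2}
  val[1] = {0,1,2}
  val[2] = {0,1,2}
  val[3] = {0,1}
  val[4] = {0,1,2}

7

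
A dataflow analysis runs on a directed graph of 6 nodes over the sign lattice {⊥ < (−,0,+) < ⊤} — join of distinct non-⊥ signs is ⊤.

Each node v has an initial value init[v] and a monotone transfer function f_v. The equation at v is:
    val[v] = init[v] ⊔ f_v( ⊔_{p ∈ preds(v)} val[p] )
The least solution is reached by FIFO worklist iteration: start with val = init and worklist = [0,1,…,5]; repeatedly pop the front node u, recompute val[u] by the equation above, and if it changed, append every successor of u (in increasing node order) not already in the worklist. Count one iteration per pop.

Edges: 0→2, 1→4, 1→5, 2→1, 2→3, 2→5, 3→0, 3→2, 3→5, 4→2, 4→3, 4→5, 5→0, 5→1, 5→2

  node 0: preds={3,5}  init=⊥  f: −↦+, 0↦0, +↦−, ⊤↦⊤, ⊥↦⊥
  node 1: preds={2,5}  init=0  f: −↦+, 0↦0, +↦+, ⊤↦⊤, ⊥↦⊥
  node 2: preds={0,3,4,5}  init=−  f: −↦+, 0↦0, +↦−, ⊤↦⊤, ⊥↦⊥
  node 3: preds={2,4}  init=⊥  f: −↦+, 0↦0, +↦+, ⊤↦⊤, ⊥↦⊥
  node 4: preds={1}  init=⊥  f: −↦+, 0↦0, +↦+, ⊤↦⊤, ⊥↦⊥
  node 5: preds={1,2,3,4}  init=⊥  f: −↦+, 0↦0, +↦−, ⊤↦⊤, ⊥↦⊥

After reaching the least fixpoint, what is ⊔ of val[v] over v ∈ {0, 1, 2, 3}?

Worklist (13 pops):
  #1 pop 0: in=⊥ → ⊥ (no change)
  #2 pop 1: in=− → ⊤ (was 0); enqueue []
  #3 pop 2: in=⊥ → − (no change)
  #4 pop 3: in=− → + (was ⊥); enqueue [0,2]
  #5 pop 4: in=⊤ → ⊤ (was ⊥); enqueue [3]
  #6 pop 5: in=⊤ → ⊤ (was ⊥); enqueue [1]
  #7 pop 0: in=⊤ → ⊤ (was ⊥); enqueue []
  #8 pop 2: in=⊤ → ⊤ (was −); enqueue [5]
  #9 pop 3: in=⊤ → ⊤ (was +); enqueue [0,2]
  #10 pop 1: in=⊤ → ⊤ (no change)
  #11 pop 5: in=⊤ → ⊤ (no change)
  #12 pop 0: in=⊤ → ⊤ (no change)
  #13 pop 2: in=⊤ → ⊤ (no change)

Fixpoint:
  val[0] = ⊤
  val[1] = ⊤
  val[2] = ⊤
  val[3] = ⊤
  val[4] = ⊤
  val[5] = ⊤

⊤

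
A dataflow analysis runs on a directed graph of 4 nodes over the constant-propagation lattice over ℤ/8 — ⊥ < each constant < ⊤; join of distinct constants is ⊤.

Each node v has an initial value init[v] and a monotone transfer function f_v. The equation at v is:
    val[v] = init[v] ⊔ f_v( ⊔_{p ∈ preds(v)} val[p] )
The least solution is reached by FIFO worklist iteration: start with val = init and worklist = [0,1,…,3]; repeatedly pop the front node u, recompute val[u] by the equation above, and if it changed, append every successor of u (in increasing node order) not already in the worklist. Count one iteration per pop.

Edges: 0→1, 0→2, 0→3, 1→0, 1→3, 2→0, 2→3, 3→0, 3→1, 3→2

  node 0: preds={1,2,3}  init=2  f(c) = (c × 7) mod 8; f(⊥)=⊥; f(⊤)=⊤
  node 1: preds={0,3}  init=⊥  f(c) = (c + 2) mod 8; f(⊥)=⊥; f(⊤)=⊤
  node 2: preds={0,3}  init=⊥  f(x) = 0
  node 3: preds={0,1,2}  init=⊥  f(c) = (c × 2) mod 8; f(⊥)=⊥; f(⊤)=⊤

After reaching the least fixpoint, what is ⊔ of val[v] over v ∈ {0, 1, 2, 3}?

Trace (9 dequeues):
  [1] u=0 | in ⊥ | out 2 | ==
  [2] u=1 | in 2 | out 4 | prev ⊥ | push {0}
  [3] u=2 | in 2 | out 0 | prev ⊥ | push {}
  [4] u=3 | in ⊤ | out ⊤ | prev ⊥ | push {1,2}
  [5] u=0 | in ⊤ | out ⊤ | prev 2 | push {3}
  [6] u=1 | in ⊤ | out ⊤ | prev 4 | push {0}
  [7] u=2 | in ⊤ | out 0 | ==
  [8] u=3 | in ⊤ | out ⊤ | ==
  [9] u=0 | in ⊤ | out ⊤ | ==

Converged values:
  [0] ⊤
  [1] ⊤
  [2] 0
  [3] ⊤

⊤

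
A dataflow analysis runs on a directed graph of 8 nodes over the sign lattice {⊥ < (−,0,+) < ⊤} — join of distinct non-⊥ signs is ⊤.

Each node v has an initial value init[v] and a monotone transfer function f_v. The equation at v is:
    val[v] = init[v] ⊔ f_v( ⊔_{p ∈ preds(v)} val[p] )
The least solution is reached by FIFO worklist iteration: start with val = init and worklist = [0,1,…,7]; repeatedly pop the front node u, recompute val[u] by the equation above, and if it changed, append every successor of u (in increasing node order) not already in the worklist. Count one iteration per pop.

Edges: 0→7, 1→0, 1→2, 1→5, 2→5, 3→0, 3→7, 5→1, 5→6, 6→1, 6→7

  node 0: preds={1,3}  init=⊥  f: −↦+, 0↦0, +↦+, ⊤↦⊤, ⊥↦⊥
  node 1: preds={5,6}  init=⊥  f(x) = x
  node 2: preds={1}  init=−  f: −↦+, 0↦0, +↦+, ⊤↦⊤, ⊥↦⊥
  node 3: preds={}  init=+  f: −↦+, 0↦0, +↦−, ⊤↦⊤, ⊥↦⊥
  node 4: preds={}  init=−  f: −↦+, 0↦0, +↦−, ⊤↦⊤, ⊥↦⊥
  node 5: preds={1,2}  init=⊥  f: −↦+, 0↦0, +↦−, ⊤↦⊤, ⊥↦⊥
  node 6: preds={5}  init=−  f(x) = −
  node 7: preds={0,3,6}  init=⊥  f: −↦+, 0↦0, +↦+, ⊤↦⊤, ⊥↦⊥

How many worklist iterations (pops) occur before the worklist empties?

14

Iteration log — 14 steps:
  step 1. node 0  ⊔preds=+  new=+  old=⊥  +wl: 
  step 2. node 1  ⊔preds=−  new=−  old=⊥  +wl: 0
  step 3. node 2  ⊔preds=−  new=⊤  old=−  +wl: 
  step 4. node 3  ⊔preds=⊥  new=+  stable
  step 5. node 4  ⊔preds=⊥  new=−  stable
  step 6. node 5  ⊔preds=⊤  new=⊤  old=⊥  +wl: 1
  step 7. node 6  ⊔preds=⊤  new=−  stable
  step 8. node 7  ⊔preds=⊤  new=⊤  old=⊥  +wl: 
  step 9. node 0  ⊔preds=⊤  new=⊤  old=+  +wl: 7
  step 10. node 1  ⊔preds=⊤  new=⊤  old=−  +wl: 0,2,5
  step 11. node 7  ⊔preds=⊤  new=⊤  stable
  step 12. node 0  ⊔preds=⊤  new=⊤  stable
  step 13. node 2  ⊔preds=⊤  new=⊤  stable
  step 14. node 5  ⊔preds=⊤  new=⊤  stable

Least fixpoint reached:
  node 0: ⊤
  node 1: ⊤
  node 2: ⊤
  node 3: +
  node 4: −
  node 5: ⊤
  node 6: −
  node 7: ⊤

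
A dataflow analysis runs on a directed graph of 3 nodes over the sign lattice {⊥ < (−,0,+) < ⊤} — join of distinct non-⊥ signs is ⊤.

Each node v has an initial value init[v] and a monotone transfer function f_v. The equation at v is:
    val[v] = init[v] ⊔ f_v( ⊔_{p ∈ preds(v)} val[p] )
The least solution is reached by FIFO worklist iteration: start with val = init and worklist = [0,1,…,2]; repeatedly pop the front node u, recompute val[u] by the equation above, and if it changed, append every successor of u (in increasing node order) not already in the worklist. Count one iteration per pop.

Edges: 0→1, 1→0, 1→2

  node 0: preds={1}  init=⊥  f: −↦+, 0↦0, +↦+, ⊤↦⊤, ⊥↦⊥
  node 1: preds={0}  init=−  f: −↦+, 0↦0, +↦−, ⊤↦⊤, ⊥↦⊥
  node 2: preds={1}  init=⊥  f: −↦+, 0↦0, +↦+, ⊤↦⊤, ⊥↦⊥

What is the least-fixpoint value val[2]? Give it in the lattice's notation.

+

Worklist (3 pops):
  #1 pop 0: in=− → + (was ⊥); enqueue []
  #2 pop 1: in=+ → − (no change)
  #3 pop 2: in=− → + (was ⊥); enqueue []

Fixpoint:
  val[0] = +
  val[1] = −
  val[2] = +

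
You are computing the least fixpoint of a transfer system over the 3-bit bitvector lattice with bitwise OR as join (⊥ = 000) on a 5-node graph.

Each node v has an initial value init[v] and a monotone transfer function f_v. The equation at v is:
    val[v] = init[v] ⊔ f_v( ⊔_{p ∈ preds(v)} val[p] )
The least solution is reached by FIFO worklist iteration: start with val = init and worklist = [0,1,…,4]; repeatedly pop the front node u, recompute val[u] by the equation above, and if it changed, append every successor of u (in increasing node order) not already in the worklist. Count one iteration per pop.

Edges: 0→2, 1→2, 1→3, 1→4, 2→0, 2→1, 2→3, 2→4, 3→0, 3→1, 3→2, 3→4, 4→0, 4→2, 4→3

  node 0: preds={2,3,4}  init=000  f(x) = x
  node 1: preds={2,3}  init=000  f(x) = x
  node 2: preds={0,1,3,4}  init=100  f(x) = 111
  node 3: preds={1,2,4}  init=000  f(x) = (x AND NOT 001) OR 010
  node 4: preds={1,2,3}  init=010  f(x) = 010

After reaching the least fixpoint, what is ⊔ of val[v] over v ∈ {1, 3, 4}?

111

Iteration log — 10 steps:
  step 1. node 0  ⊔preds=110  new=110  old=000  +wl: 
  step 2. node 1  ⊔preds=100  new=100  old=000  +wl: 
  step 3. node 2  ⊔preds=110  new=111  old=100  +wl: 0,1
  step 4. node 3  ⊔preds=111  new=110  old=000  +wl: 2
  step 5. node 4  ⊔preds=111  new=010  stable
  step 6. node 0  ⊔preds=111  new=111  old=110  +wl: 
  step 7. node 1  ⊔preds=111  new=111  old=100  +wl: 3,4
  step 8. node 2  ⊔preds=111  new=111  stable
  step 9. node 3  ⊔preds=111  new=110  stable
  step 10. node 4  ⊔preds=111  new=010  stable

Least fixpoint reached:
  node 0: 111
  node 1: 111
  node 2: 111
  node 3: 110
  node 4: 010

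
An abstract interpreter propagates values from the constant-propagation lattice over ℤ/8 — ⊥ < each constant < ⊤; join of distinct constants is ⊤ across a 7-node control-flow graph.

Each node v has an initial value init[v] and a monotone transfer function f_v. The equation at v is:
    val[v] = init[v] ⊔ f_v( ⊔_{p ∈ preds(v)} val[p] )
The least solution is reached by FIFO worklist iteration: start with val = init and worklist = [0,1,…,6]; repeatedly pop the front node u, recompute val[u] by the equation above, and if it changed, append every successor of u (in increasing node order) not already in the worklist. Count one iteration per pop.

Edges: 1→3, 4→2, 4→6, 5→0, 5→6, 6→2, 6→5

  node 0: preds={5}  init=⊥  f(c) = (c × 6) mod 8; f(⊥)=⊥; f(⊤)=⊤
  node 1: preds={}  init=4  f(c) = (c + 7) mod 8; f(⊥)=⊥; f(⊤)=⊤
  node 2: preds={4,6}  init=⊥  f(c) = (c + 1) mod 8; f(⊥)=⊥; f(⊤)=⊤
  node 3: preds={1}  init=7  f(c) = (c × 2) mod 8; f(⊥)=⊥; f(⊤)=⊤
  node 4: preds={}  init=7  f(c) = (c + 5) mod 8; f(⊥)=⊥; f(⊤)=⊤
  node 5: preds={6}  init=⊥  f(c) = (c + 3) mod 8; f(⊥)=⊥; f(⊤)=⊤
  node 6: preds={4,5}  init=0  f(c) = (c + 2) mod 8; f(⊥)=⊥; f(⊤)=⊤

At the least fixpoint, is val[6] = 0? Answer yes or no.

Worklist (12 pops):
  #1 pop 0: in=⊥ → ⊥ (no change)
  #2 pop 1: in=⊥ → 4 (no change)
  #3 pop 2: in=⊤ → ⊤ (was ⊥); enqueue []
  #4 pop 3: in=4 → ⊤ (was 7); enqueue []
  #5 pop 4: in=⊥ → 7 (no change)
  #6 pop 5: in=0 → 3 (was ⊥); enqueue [0]
  #7 pop 6: in=⊤ → ⊤ (was 0); enqueue [2,5]
  #8 pop 0: in=3 → 2 (was ⊥); enqueue []
  #9 pop 2: in=⊤ → ⊤ (no change)
  #10 pop 5: in=⊤ → ⊤ (was 3); enqueue [0,6]
  #11 pop 0: in=⊤ → ⊤ (was 2); enqueue []
  #12 pop 6: in=⊤ → ⊤ (no change)

Fixpoint:
  val[0] = ⊤
  val[1] = 4
  val[2] = ⊤
  val[3] = ⊤
  val[4] = 7
  val[5] = ⊤
  val[6] = ⊤

no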